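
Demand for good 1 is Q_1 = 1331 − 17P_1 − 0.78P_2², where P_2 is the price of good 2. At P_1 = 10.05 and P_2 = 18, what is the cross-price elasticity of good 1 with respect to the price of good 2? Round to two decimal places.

-0.56

At P_1 = 10.05 and P_2 = 18: Q_1 = 907.43.
∂Q_1/∂P_2 = -1.56P_2 = -1.56(18) = -28.0800.
ε = (∂Q_1/∂P_2)(P_2/Q_1) = -28.0800 × (18/907.43) ≈ -0.56.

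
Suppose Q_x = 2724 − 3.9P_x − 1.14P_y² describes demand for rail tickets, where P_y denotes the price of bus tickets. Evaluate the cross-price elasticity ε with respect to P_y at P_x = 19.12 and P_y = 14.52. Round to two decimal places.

At P_x = 19.12 and P_y = 14.52: Q_x = 2409.085.
∂Q_x/∂P_y = -2.28P_y = -2.28(14.52) = -33.1056.
ε = (∂Q_x/∂P_y)(P_y/Q_x) = -33.1056 × (14.52/2409.085) ≈ -0.20.

-0.20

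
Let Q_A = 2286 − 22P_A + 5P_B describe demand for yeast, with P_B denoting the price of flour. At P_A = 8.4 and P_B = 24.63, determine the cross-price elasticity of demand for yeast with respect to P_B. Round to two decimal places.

At P_A = 8.4 and P_B = 24.63: Q_A = 2224.35.
∂Q_A/∂P_B = 5.
ε = (∂Q_A/∂P_B)(P_B/Q_A) = 5 × (24.63/2224.35) ≈ 0.06.
Since ε > 0, yeast and flour are substitutes.

0.06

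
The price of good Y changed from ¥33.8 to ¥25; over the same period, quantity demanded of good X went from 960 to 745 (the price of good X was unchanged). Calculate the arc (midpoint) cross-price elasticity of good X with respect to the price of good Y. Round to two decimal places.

ΔQ_X = 745 − 960 = -215; ΔP_Y = 25 − 33.8 = -8.8.
Midpoints: Q̄_X = 852.5, P̄_Y = 29.40.
ε = (ΔQ_X/Q̄_X)/(ΔP_Y/P̄_Y) = (-215/852.5)/(-8.8/29.40) ≈ 0.84.

0.84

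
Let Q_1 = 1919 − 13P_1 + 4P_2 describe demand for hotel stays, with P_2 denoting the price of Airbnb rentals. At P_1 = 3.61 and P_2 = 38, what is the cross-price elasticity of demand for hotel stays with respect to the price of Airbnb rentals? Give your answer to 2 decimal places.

At P_1 = 3.61 and P_2 = 38: Q_1 = 2024.07.
∂Q_1/∂P_2 = 4.
ε = (∂Q_1/∂P_2)(P_2/Q_1) = 4 × (38/2024.07) ≈ 0.08.
Since ε > 0, hotel stays and Airbnb rentals are substitutes.

0.08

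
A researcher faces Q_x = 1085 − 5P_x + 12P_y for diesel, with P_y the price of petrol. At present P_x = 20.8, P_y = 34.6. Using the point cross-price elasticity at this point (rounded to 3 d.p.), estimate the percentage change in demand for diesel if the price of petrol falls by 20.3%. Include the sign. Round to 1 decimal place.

At P_x = 20.8, P_y = 34.6: Q_x = 1396.2.
∂Q_x/∂P_y = 12.
ε = (∂Q_x/∂P_y)(P_y/Q_x) = 12.0000 × 34.6/1396.2 ≈ 0.297.
%ΔQ_x ≈ ε × %ΔP_y = 0.297 × (-20.3%) = -6.0%.

-6.0%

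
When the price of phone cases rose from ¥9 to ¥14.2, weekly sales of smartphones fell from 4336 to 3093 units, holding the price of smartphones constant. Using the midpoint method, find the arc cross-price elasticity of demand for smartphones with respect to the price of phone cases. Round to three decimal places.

-0.746

ΔQ_A = 3093 − 4336 = -1243; ΔP_B = 14.2 − 9 = 5.2.
Midpoints: Q̄_A = 3714.5, P̄_B = 11.60.
ε = (ΔQ_A/Q̄_A)/(ΔP_B/P̄_B) = (-1243/3714.5)/(5.2/11.60) ≈ -0.746.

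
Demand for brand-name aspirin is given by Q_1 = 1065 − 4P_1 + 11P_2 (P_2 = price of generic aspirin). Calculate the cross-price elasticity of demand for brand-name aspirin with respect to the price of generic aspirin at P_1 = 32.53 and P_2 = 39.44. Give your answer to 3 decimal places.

0.317

At P_1 = 32.53 and P_2 = 39.44: Q_1 = 1368.72.
∂Q_1/∂P_2 = 11.
ε = (∂Q_1/∂P_2)(P_2/Q_1) = 11 × (39.44/1368.72) ≈ 0.317.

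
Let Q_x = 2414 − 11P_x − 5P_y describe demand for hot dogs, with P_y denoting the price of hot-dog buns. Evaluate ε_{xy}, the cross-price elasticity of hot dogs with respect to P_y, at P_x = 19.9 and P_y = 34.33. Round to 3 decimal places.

-0.085

At P_x = 19.9 and P_y = 34.33: Q_x = 2023.45.
∂Q_x/∂P_y = -5.
ε = (∂Q_x/∂P_y)(P_y/Q_x) = -5 × (34.33/2023.45) ≈ -0.085.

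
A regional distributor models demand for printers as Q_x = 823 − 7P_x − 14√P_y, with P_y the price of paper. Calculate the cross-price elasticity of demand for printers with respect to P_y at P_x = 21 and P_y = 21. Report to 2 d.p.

At P_x = 21 and P_y = 21: Q_x = 611.844.
∂Q_x/∂P_y = -14/(2√P_y) = -14/(2√21) = -1.5275.
ε = (∂Q_x/∂P_y)(P_y/Q_x) = -1.5275 × (21/611.844) ≈ -0.05.

-0.05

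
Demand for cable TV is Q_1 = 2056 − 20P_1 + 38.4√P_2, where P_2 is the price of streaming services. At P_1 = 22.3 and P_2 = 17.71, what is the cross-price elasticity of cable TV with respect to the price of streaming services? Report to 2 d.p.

0.05

At P_1 = 22.3 and P_2 = 17.71: Q_1 = 1771.600.
∂Q_1/∂P_2 = 38.4/(2√P_2) = 38.4/(2√17.71) = 4.5624.
ε = (∂Q_1/∂P_2)(P_2/Q_1) = 4.5624 × (17.71/1771.600) ≈ 0.05.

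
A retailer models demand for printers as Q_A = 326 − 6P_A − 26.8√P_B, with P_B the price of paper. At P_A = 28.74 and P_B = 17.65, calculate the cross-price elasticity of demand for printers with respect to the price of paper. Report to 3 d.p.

At P_A = 28.74 and P_B = 17.65: Q_A = 40.968.
∂Q_A/∂P_B = -26.8/(2√P_B) = -26.8/(2√17.65) = -3.1896.
ε = (∂Q_A/∂P_B)(P_B/Q_A) = -3.1896 × (17.65/40.968) ≈ -1.374.

-1.374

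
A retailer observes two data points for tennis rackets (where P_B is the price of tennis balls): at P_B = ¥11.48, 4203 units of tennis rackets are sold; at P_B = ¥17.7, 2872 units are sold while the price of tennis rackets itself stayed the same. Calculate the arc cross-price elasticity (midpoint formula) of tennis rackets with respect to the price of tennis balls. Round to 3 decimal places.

-0.883

ΔQ_A = 2872 − 4203 = -1331; ΔP_B = 17.7 − 11.48 = 6.22.
Midpoints: Q̄_A = 3537.5, P̄_B = 14.59.
ε = (ΔQ_A/Q̄_A)/(ΔP_B/P̄_B) = (-1331/3537.5)/(6.22/14.59) ≈ -0.883.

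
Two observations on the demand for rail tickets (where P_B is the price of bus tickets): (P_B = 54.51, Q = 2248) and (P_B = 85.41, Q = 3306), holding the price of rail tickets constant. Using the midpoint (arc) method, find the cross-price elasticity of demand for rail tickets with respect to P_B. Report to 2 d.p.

0.86

ΔQ_A = 3306 − 2248 = 1058; ΔP_B = 85.41 − 54.51 = 30.9.
Midpoints: Q̄_A = 2777.0, P̄_B = 69.96.
ε = (ΔQ_A/Q̄_A)/(ΔP_B/P̄_B) = (1058/2777.0)/(30.9/69.96) ≈ 0.86.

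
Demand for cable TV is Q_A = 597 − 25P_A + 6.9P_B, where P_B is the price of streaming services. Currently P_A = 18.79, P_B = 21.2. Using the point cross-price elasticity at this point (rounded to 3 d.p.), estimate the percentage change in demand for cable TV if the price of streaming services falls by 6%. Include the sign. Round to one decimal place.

At P_A = 18.79, P_B = 21.2: Q_A = 273.53.
∂Q_A/∂P_B = 6.9.
ε = (∂Q_A/∂P_B)(P_B/Q_A) = 6.9000 × 21.2/273.53 ≈ 0.535.
%ΔQ_A ≈ ε × %ΔP_B = 0.535 × (-6%) = -3.2%.

-3.2%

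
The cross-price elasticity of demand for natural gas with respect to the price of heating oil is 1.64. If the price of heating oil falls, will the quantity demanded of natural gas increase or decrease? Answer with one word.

ε > 0 and the price of heating oil falls, so the quantity of natural gas moves in the same direction: it decreases.

decrease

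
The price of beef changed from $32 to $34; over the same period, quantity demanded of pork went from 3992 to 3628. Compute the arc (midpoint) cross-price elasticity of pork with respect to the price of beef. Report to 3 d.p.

ΔQ_A = 3628 − 3992 = -364; ΔP_B = 34 − 32 = 2.
Midpoints: Q̄_A = 3810.0, P̄_B = 33.00.
ε = (ΔQ_A/Q̄_A)/(ΔP_B/P̄_B) = (-364/3810.0)/(2/33.00) ≈ -1.576.
ε < 0: pork and beef are complements.

-1.576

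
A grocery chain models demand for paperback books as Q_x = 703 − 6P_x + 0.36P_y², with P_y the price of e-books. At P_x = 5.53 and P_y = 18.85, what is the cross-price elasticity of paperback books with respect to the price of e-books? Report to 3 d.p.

At P_x = 5.53 and P_y = 18.85: Q_x = 797.736.
∂Q_x/∂P_y = 0.72P_y = 0.72(18.85) = 13.5720.
ε = (∂Q_x/∂P_y)(P_y/Q_x) = 13.5720 × (18.85/797.736) ≈ 0.321.

0.321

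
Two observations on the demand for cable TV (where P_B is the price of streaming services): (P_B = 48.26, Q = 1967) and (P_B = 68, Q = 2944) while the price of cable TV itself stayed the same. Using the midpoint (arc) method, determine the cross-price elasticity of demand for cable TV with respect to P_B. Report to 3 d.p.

1.172

ΔQ_A = 2944 − 1967 = 977; ΔP_B = 68 − 48.26 = 19.74.
Midpoints: Q̄_A = 2455.5, P̄_B = 58.13.
ε = (ΔQ_A/Q̄_A)/(ΔP_B/P̄_B) = (977/2455.5)/(19.74/58.13) ≈ 1.172.
ε > 0: cable TV and streaming services are substitutes.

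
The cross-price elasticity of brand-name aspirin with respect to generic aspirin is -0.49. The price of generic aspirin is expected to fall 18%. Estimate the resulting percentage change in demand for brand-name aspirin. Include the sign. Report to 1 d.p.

%ΔQ ≈ ε × %ΔP of generic aspirin = -0.49 × (-18%) = 8.8%.
Demand for brand-name aspirin rises by about 8.8%.

8.8%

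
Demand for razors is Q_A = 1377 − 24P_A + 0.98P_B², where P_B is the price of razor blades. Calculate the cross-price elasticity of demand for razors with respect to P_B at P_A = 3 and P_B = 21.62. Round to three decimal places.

0.520

At P_A = 3 and P_B = 21.62: Q_A = 1763.076.
∂Q_A/∂P_B = 1.96P_B = 1.96(21.62) = 42.3752.
ε = (∂Q_A/∂P_B)(P_B/Q_A) = 42.3752 × (21.62/1763.076) ≈ 0.520.
ε > 0: substitutes.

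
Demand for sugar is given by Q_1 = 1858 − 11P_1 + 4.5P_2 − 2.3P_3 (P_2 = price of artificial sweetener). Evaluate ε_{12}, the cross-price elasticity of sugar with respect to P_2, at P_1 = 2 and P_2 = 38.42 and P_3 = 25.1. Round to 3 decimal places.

At P_1 = 2 and P_2 = 38.42 and P_3 = 25.1: Q_1 = 1951.16.
∂Q_1/∂P_2 = 4.5.
ε = (∂Q_1/∂P_2)(P_2/Q_1) = 4.5 × (38.42/1951.16) ≈ 0.089.
Since ε > 0, sugar and artificial sweetener are substitutes.

0.089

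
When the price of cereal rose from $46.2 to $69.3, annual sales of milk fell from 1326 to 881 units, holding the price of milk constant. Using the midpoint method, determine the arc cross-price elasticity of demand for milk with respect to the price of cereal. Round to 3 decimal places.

-1.008

ΔQ_A = 881 − 1326 = -445; ΔP_B = 69.3 − 46.2 = 23.1.
Midpoints: Q̄_A = 1103.5, P̄_B = 57.75.
ε = (ΔQ_A/Q̄_A)/(ΔP_B/P̄_B) = (-445/1103.5)/(23.1/57.75) ≈ -1.008.
ε < 0: milk and cereal are complements.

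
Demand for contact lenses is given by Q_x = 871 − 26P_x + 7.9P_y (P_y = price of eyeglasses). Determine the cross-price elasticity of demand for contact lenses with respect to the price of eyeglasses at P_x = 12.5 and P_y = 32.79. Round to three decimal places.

At P_x = 12.5 and P_y = 32.79: Q_x = 805.041.
∂Q_x/∂P_y = 7.9.
ε = (∂Q_x/∂P_y)(P_y/Q_x) = 7.9 × (32.79/805.041) ≈ 0.322.

0.322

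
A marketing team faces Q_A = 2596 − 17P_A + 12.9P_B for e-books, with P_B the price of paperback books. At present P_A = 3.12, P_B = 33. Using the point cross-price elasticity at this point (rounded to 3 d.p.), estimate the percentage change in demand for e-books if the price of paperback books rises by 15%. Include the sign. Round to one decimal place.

2.1%

At P_A = 3.12, P_B = 33: Q_A = 2968.66.
∂Q_A/∂P_B = 12.9.
ε = (∂Q_A/∂P_B)(P_B/Q_A) = 12.9000 × 33/2968.66 ≈ 0.143.
%ΔQ_A ≈ ε × %ΔP_B = 0.143 × (15%) = 2.1%.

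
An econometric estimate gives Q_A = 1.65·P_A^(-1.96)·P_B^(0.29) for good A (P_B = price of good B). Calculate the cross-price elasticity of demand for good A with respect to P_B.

0.29

In a log-linear (constant-elasticity) demand function, the coefficient on the exponent of P_B is the cross-price elasticity.
ε = 0.29. Positive, so good A and good B are substitutes.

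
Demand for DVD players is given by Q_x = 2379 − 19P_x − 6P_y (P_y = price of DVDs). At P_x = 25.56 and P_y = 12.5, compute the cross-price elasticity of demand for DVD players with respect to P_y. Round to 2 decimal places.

-0.04

At P_x = 25.56 and P_y = 12.5: Q_x = 1818.36.
∂Q_x/∂P_y = -6.
ε = (∂Q_x/∂P_y)(P_y/Q_x) = -6 × (12.5/1818.36) ≈ -0.04.
Since ε < 0, DVD players and DVDs are complements.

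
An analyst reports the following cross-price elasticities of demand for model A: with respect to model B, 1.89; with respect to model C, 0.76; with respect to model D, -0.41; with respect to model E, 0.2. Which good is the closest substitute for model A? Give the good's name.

Substitutes have ε > 0. Among the positive values, 1.89 (model B) is largest.

model B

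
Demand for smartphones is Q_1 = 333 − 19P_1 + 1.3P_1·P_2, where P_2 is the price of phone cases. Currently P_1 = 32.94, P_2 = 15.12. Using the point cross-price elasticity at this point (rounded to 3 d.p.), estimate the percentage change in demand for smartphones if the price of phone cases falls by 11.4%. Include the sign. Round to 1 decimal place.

-20.8%

At P_1 = 32.94, P_2 = 15.12: Q_1 = 354.609.
∂Q_1/∂P_2 = 1.3P_1 = 42.8220.
ε = (∂Q_1/∂P_2)(P_2/Q_1) = 42.8220 × 15.12/354.609 ≈ 1.826.
%ΔQ_1 ≈ ε × %ΔP_2 = 1.826 × (-11.4%) = -20.8%.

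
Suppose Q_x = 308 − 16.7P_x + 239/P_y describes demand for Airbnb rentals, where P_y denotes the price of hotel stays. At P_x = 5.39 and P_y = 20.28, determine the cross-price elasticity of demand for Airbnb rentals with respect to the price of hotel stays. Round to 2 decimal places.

At P_x = 5.39 and P_y = 20.28: Q_x = 229.772.
∂Q_x/∂P_y = −239/P_y² = -0.5811.
ε = (∂Q_x/∂P_y)(P_y/Q_x) = -0.5811 × (20.28/229.772) ≈ -0.05.

-0.05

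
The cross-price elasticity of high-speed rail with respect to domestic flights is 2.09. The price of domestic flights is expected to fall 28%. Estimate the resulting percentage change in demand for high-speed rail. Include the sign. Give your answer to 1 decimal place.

-58.5%

%ΔQ ≈ ε × %ΔP of domestic flights = 2.09 × (-28%) = -58.5%.
Demand for high-speed rail falls by about 58.5%.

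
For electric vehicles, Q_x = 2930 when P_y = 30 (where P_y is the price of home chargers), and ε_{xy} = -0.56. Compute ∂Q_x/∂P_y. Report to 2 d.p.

-54.69

ε = (∂Q_x/∂P_y)·(P_y/Q_x) ⇒ ∂Q_x/∂P_y = ε·Q_x/P_y = -0.56 × 2930/30 ≈ -54.69.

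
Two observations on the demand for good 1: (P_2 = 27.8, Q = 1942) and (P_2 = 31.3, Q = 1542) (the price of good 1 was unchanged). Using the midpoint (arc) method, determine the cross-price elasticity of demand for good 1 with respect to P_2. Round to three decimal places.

-1.939

ΔQ_1 = 1542 − 1942 = -400; ΔP_2 = 31.3 − 27.8 = 3.5.
Midpoints: Q̄_1 = 1742.0, P̄_2 = 29.55.
ε = (ΔQ_1/Q̄_1)/(ΔP_2/P̄_2) = (-400/1742.0)/(3.5/29.55) ≈ -1.939.
ε < 0: good 1 and good 2 are complements.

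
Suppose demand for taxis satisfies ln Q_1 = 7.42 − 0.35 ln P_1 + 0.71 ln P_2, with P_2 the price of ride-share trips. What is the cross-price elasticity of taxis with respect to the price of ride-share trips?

0.71

In a log-linear (constant-elasticity) demand function, the coefficient on ln P_2 is the cross-price elasticity.
ε = 0.71. Positive, so taxis and ride-share trips are substitutes.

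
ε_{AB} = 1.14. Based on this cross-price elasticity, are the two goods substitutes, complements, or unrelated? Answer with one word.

substitutes

ε = 1.14 > 0, so a higher price of good B raises demand for good A: substitutes.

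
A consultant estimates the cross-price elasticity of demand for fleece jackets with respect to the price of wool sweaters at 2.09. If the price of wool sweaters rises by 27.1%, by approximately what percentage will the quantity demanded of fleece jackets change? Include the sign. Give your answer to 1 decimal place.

56.6%

%ΔQ ≈ ε × %ΔP of wool sweaters = 2.09 × (27.1%) = 56.6%.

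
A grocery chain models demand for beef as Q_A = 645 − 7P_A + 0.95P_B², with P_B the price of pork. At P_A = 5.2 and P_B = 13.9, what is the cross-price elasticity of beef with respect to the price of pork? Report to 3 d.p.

0.463

At P_A = 5.2 and P_B = 13.9: Q_A = 792.149.
∂Q_A/∂P_B = 1.9P_B = 1.9(13.9) = 26.4100.
ε = (∂Q_A/∂P_B)(P_B/Q_A) = 26.4100 × (13.9/792.149) ≈ 0.463.
ε > 0: substitutes.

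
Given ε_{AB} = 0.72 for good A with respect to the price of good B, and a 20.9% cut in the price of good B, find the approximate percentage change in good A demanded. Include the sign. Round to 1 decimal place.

-15.0%

%ΔQ ≈ ε × %ΔP of good B = 0.72 × (-20.9%) = -15.0%.
Demand for good A falls by about 15.0%.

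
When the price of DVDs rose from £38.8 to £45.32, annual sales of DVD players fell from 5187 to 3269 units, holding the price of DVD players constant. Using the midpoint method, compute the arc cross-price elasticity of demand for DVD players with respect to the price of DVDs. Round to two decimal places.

ΔQ_A = 3269 − 5187 = -1918; ΔP_B = 45.32 − 38.8 = 6.52.
Midpoints: Q̄_A = 4228.0, P̄_B = 42.06.
ε = (ΔQ_A/Q̄_A)/(ΔP_B/P̄_B) = (-1918/4228.0)/(6.52/42.06) ≈ -2.93.

-2.93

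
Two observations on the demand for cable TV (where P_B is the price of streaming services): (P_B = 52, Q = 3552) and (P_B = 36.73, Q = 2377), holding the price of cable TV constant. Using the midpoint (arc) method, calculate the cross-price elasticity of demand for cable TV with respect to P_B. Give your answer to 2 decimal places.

ΔQ_A = 2377 − 3552 = -1175; ΔP_B = 36.73 − 52 = -15.27.
Midpoints: Q̄_A = 2964.5, P̄_B = 44.36.
ε = (ΔQ_A/Q̄_A)/(ΔP_B/P̄_B) = (-1175/2964.5)/(-15.27/44.36) ≈ 1.15.

1.15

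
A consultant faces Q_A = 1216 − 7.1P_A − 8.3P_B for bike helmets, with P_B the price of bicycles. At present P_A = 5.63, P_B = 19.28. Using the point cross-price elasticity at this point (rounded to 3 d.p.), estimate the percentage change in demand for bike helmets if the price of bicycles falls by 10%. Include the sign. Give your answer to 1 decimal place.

1.6%

At P_A = 5.63, P_B = 19.28: Q_A = 1016.003.
∂Q_A/∂P_B = -8.3.
ε = (∂Q_A/∂P_B)(P_B/Q_A) = -8.3000 × 19.28/1016.003 ≈ -0.158.
%ΔQ_A ≈ ε × %ΔP_B = -0.158 × (-10%) = 1.6%.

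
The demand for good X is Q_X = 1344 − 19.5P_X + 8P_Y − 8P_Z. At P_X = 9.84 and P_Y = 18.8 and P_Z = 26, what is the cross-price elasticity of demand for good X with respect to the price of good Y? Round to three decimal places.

0.137

At P_X = 9.84 and P_Y = 18.8 and P_Z = 26: Q_X = 1094.52.
∂Q_X/∂P_Y = 8.
ε = (∂Q_X/∂P_Y)(P_Y/Q_X) = 8 × (18.8/1094.52) ≈ 0.137.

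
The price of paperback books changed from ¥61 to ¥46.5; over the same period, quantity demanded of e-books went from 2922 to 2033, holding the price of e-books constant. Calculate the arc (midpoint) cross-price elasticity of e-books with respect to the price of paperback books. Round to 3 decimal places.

ΔQ_A = 2033 − 2922 = -889; ΔP_B = 46.5 − 61 = -14.5.
Midpoints: Q̄_A = 2477.5, P̄_B = 53.75.
ε = (ΔQ_A/Q̄_A)/(ΔP_B/P̄_B) = (-889/2477.5)/(-14.5/53.75) ≈ 1.330.
ε > 0: e-books and paperback books are substitutes.

1.330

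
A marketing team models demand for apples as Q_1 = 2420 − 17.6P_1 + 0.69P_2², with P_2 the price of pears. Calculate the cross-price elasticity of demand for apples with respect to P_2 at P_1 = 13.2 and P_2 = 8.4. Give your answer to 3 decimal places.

At P_1 = 13.2 and P_2 = 8.4: Q_1 = 2236.366.
∂Q_1/∂P_2 = 1.38P_2 = 1.38(8.4) = 11.5920.
ε = (∂Q_1/∂P_2)(P_2/Q_1) = 11.5920 × (8.4/2236.366) ≈ 0.044.
ε > 0: substitutes.

0.044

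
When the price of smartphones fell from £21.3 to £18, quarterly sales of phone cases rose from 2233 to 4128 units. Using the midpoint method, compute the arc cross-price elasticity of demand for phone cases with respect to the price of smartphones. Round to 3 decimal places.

ΔQ_A = 4128 − 2233 = 1895; ΔP_B = 18 − 21.3 = -3.3.
Midpoints: Q̄_A = 3180.5, P̄_B = 19.65.
ε = (ΔQ_A/Q̄_A)/(ΔP_B/P̄_B) = (1895/3180.5)/(-3.3/19.65) ≈ -3.548.

-3.548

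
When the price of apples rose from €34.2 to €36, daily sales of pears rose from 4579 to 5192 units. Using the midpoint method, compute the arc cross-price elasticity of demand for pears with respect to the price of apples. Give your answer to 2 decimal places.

2.45

ΔQ_A = 5192 − 4579 = 613; ΔP_B = 36 − 34.2 = 1.8.
Midpoints: Q̄_A = 4885.5, P̄_B = 35.10.
ε = (ΔQ_A/Q̄_A)/(ΔP_B/P̄_B) = (613/4885.5)/(1.8/35.10) ≈ 2.45.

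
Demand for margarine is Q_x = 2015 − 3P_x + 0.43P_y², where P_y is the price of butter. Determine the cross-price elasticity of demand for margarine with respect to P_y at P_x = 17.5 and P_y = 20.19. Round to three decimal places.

0.164

At P_x = 17.5 and P_y = 20.19: Q_x = 2137.784.
∂Q_x/∂P_y = 0.86P_y = 0.86(20.19) = 17.3634.
ε = (∂Q_x/∂P_y)(P_y/Q_x) = 17.3634 × (20.19/2137.784) ≈ 0.164.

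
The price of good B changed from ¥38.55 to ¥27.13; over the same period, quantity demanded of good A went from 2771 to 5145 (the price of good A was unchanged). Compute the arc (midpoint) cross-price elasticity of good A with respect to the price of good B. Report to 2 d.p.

-1.72

ΔQ_A = 5145 − 2771 = 2374; ΔP_B = 27.13 − 38.55 = -11.42.
Midpoints: Q̄_A = 3958.0, P̄_B = 32.84.
ε = (ΔQ_A/Q̄_A)/(ΔP_B/P̄_B) = (2374/3958.0)/(-11.42/32.84) ≈ -1.72.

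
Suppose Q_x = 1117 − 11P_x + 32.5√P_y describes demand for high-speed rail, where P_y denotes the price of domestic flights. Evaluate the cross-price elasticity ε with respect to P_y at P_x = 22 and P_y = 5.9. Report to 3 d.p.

At P_x = 22 and P_y = 5.9: Q_x = 953.942.
∂Q_x/∂P_y = 32.5/(2√P_y) = 32.5/(2√5.9) = 6.6900.
ε = (∂Q_x/∂P_y)(P_y/Q_x) = 6.6900 × (5.9/953.942) ≈ 0.041.

0.041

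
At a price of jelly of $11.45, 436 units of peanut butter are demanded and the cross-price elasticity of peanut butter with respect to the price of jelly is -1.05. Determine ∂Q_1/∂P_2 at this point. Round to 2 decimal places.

-39.98

ε = (∂Q_1/∂P_2)·(P_2/Q_1) ⇒ ∂Q_1/∂P_2 = ε·Q_1/P_2 = -1.05 × 436/11.45 ≈ -39.98.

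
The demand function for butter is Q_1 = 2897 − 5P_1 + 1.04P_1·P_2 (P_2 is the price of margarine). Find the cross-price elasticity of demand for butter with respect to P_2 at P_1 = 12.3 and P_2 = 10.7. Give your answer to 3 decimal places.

At P_1 = 12.3 and P_2 = 10.7: Q_1 = 2972.374.
∂Q_1/∂P_2 = 1.04P_1 = 1.04(12.3) = 12.7920.
ε = (∂Q_1/∂P_2)(P_2/Q_1) = 12.7920 × (10.7/2972.374) ≈ 0.046.
ε > 0: substitutes.

0.046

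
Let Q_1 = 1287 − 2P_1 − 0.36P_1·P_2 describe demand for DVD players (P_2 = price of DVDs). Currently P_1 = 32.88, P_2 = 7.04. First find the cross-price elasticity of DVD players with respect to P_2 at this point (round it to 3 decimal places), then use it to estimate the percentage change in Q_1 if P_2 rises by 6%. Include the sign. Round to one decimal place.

At P_1 = 32.88, P_2 = 7.04: Q_1 = 1137.909.
∂Q_1/∂P_2 = -0.36P_1 = -11.8368.
ε = (∂Q_1/∂P_2)(P_2/Q_1) = -11.8368 × 7.04/1137.909 ≈ -0.073.
%ΔQ_1 ≈ ε × %ΔP_2 = -0.073 × (6%) = -0.4%.

-0.4%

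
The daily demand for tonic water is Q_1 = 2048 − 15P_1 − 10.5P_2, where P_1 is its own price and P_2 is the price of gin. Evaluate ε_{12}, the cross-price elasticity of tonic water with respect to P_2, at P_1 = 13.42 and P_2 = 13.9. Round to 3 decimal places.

-0.086

At P_1 = 13.42 and P_2 = 13.9: Q_1 = 1700.75.
∂Q_1/∂P_2 = -10.5.
ε = (∂Q_1/∂P_2)(P_2/Q_1) = -10.5 × (13.9/1700.75) ≈ -0.086.
Since ε < 0, tonic water and gin are complements.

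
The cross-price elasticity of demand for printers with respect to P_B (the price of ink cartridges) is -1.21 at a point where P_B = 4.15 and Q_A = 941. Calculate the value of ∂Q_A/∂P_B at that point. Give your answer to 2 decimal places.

ε = (∂Q_A/∂P_B)·(P_B/Q_A) ⇒ ∂Q_A/∂P_B = ε·Q_A/P_B = -1.21 × 941/4.15 ≈ -274.36.

-274.36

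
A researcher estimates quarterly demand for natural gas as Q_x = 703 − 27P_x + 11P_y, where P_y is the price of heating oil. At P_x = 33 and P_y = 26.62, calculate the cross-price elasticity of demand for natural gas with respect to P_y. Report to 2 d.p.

2.79

At P_x = 33 and P_y = 26.62: Q_x = 104.82.
∂Q_x/∂P_y = 11.
ε = (∂Q_x/∂P_y)(P_y/Q_x) = 11 × (26.62/104.82) ≈ 2.79.
Since ε > 0, natural gas and heating oil are substitutes.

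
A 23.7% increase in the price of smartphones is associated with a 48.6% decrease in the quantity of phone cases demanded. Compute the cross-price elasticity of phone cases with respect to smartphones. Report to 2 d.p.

ε = (%ΔQ of phone cases) / (%ΔP of smartphones) = (-48.6%) / (23.7%) ≈ -2.05.

-2.05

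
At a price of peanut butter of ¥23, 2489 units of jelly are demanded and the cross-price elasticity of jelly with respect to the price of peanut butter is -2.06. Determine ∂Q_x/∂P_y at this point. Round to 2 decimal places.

ε = (∂Q_x/∂P_y)·(P_y/Q_x) ⇒ ∂Q_x/∂P_y = ε·Q_x/P_y = -2.06 × 2489/23 ≈ -222.93.

-222.93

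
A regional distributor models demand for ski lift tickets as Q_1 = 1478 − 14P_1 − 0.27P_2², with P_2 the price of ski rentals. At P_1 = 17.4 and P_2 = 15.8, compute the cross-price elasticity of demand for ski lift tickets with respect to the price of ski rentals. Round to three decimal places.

At P_1 = 17.4 and P_2 = 15.8: Q_1 = 1166.997.
∂Q_1/∂P_2 = -0.54P_2 = -0.54(15.8) = -8.5320.
ε = (∂Q_1/∂P_2)(P_2/Q_1) = -8.5320 × (15.8/1166.997) ≈ -0.116.
ε < 0: complements.

-0.116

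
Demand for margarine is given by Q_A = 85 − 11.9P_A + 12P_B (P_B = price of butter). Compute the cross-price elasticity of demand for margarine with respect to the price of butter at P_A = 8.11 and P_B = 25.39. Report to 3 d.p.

At P_A = 8.11 and P_B = 25.39: Q_A = 293.171.
∂Q_A/∂P_B = 12.
ε = (∂Q_A/∂P_B)(P_B/Q_A) = 12 × (25.39/293.171) ≈ 1.039.

1.039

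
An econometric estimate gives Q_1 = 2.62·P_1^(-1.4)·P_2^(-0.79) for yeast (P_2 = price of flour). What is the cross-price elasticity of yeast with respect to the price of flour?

In a log-linear (constant-elasticity) demand function, the coefficient on the exponent of P_2 is the cross-price elasticity.
ε = -0.79. Negative, so yeast and flour are complements.

-0.79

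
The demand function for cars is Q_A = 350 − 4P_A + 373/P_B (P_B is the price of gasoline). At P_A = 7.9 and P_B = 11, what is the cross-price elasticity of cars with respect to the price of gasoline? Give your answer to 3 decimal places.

-0.096

At P_A = 7.9 and P_B = 11: Q_A = 352.309.
∂Q_A/∂P_B = −373/P_B² = -3.0826.
ε = (∂Q_A/∂P_B)(P_B/Q_A) = -3.0826 × (11/352.309) ≈ -0.096.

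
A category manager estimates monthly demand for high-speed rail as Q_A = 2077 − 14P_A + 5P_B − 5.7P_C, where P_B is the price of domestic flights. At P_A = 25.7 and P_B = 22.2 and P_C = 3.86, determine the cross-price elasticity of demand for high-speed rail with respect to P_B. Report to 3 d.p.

At P_A = 25.7 and P_B = 22.2 and P_C = 3.86: Q_A = 1806.198.
∂Q_A/∂P_B = 5.
ε = (∂Q_A/∂P_B)(P_B/Q_A) = 5 × (22.2/1806.198) ≈ 0.061.
Since ε > 0, high-speed rail and domestic flights are substitutes.

0.061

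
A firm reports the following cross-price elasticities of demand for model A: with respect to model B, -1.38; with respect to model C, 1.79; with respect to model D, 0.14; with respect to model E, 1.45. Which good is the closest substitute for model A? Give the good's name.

model C

Substitutes have ε > 0. Among the positive values, 1.79 (model C) is largest.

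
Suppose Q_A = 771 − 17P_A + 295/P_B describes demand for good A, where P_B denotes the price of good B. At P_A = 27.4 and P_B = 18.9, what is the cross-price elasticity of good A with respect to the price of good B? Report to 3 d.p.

-0.049

At P_A = 27.4 and P_B = 18.9: Q_A = 320.808.
∂Q_A/∂P_B = −295/P_B² = -0.8258.
ε = (∂Q_A/∂P_B)(P_B/Q_A) = -0.8258 × (18.9/320.808) ≈ -0.049.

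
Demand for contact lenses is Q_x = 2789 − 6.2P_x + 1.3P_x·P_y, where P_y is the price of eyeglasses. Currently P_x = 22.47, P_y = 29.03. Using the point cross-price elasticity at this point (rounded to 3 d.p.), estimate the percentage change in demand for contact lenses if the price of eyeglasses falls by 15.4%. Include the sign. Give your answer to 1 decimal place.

-3.7%

At P_x = 22.47, P_y = 29.03: Q_x = 3497.681.
∂Q_x/∂P_y = 1.3P_x = 29.2110.
ε = (∂Q_x/∂P_y)(P_y/Q_x) = 29.2110 × 29.03/3497.681 ≈ 0.242.
%ΔQ_x ≈ ε × %ΔP_y = 0.242 × (-15.4%) = -3.7%.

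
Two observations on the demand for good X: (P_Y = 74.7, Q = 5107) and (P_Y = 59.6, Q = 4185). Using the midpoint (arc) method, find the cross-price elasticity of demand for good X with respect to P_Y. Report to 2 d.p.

0.88

ΔQ_X = 4185 − 5107 = -922; ΔP_Y = 59.6 − 74.7 = -15.1.
Midpoints: Q̄_X = 4646.0, P̄_Y = 67.15.
ε = (ΔQ_X/Q̄_X)/(ΔP_Y/P̄_Y) = (-922/4646.0)/(-15.1/67.15) ≈ 0.88.
ε > 0: good X and good Y are substitutes.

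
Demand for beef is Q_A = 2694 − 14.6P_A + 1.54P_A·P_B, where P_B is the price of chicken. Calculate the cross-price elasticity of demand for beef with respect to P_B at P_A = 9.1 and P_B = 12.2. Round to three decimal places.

0.063

At P_A = 9.1 and P_B = 12.2: Q_A = 2732.111.
∂Q_A/∂P_B = 1.54P_A = 1.54(9.1) = 14.0140.
ε = (∂Q_A/∂P_B)(P_B/Q_A) = 14.0140 × (12.2/2732.111) ≈ 0.063.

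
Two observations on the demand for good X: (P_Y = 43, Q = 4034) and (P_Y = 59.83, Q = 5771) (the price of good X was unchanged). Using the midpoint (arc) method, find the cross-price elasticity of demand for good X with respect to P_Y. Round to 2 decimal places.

1.08

ΔQ_X = 5771 − 4034 = 1737; ΔP_Y = 59.83 − 43 = 16.83.
Midpoints: Q̄_X = 4902.5, P̄_Y = 51.41.
ε = (ΔQ_X/Q̄_X)/(ΔP_Y/P̄_Y) = (1737/4902.5)/(16.83/51.41) ≈ 1.08.
ε > 0: good X and good Y are substitutes.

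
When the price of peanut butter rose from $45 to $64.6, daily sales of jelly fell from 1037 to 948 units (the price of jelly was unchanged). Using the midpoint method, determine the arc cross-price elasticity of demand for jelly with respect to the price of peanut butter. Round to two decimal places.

ΔQ_A = 948 − 1037 = -89; ΔP_B = 64.6 − 45 = 19.6.
Midpoints: Q̄_A = 992.5, P̄_B = 54.80.
ε = (ΔQ_A/Q̄_A)/(ΔP_B/P̄_B) = (-89/992.5)/(19.6/54.80) ≈ -0.25.
ε < 0: jelly and peanut butter are complements.

-0.25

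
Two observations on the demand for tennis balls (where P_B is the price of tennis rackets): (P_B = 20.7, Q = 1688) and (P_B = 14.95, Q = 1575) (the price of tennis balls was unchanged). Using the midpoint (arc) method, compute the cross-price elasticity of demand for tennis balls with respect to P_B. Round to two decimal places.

ΔQ_A = 1575 − 1688 = -113; ΔP_B = 14.95 − 20.7 = -5.75.
Midpoints: Q̄_A = 1631.5, P̄_B = 17.82.
ε = (ΔQ_A/Q̄_A)/(ΔP_B/P̄_B) = (-113/1631.5)/(-5.75/17.82) ≈ 0.21.

0.21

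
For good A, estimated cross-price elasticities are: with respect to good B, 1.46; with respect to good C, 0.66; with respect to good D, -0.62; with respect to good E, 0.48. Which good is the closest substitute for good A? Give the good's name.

good B

Substitutes have ε > 0. Among the positive values, 1.46 (good B) is largest.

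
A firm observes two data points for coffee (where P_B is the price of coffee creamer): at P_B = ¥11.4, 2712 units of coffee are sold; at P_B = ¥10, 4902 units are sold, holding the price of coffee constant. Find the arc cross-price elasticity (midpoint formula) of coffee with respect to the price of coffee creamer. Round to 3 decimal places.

ΔQ_A = 4902 − 2712 = 2190; ΔP_B = 10 − 11.4 = -1.4.
Midpoints: Q̄_A = 3807.0, P̄_B = 10.70.
ε = (ΔQ_A/Q̄_A)/(ΔP_B/P̄_B) = (2190/3807.0)/(-1.4/10.70) ≈ -4.397.

-4.397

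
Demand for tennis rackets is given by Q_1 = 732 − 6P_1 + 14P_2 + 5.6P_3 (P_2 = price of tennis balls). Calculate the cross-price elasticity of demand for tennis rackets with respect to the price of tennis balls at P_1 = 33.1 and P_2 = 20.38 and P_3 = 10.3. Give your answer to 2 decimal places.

0.33

At P_1 = 33.1 and P_2 = 20.38 and P_3 = 10.3: Q_1 = 876.4.
∂Q_1/∂P_2 = 14.
ε = (∂Q_1/∂P_2)(P_2/Q_1) = 14 × (20.38/876.4) ≈ 0.33.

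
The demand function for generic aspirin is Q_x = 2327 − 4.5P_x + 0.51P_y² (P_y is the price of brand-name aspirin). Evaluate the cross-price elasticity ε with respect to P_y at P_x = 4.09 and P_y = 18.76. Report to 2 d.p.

0.14

At P_x = 4.09 and P_y = 18.76: Q_x = 2488.083.
∂Q_x/∂P_y = 1.02P_y = 1.02(18.76) = 19.1352.
ε = (∂Q_x/∂P_y)(P_y/Q_x) = 19.1352 × (18.76/2488.083) ≈ 0.14.
ε > 0: substitutes.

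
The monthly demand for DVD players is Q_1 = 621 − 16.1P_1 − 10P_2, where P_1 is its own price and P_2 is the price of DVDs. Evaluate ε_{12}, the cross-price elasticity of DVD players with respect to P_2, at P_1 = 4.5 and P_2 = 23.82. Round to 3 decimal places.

-0.768

At P_1 = 4.5 and P_2 = 23.82: Q_1 = 310.35.
∂Q_1/∂P_2 = -10.
ε = (∂Q_1/∂P_2)(P_2/Q_1) = -10 × (23.82/310.35) ≈ -0.768.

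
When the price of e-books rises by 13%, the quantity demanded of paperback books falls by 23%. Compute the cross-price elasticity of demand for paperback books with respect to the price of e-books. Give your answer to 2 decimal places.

ε = (%ΔQ of paperback books) / (%ΔP of e-books) = (-23%) / (13%) ≈ -1.77.

-1.77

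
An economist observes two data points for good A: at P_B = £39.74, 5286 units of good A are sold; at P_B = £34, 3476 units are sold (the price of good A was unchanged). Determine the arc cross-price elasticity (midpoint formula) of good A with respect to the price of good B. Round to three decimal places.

2.654

ΔQ_A = 3476 − 5286 = -1810; ΔP_B = 34 − 39.74 = -5.74.
Midpoints: Q̄_A = 4381.0, P̄_B = 36.87.
ε = (ΔQ_A/Q̄_A)/(ΔP_B/P̄_B) = (-1810/4381.0)/(-5.74/36.87) ≈ 2.654.
ε > 0: good A and good B are substitutes.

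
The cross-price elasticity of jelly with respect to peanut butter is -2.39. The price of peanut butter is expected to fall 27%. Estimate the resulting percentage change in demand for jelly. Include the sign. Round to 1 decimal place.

%ΔQ ≈ ε × %ΔP of peanut butter = -2.39 × (-27%) = 64.5%.
Demand for jelly rises by about 64.5%.

64.5%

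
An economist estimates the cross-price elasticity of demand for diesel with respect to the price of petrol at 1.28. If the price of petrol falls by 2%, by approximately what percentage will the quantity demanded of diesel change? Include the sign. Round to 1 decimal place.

-2.6%

%ΔQ ≈ ε × %ΔP of petrol = 1.28 × (-2%) = -2.6%.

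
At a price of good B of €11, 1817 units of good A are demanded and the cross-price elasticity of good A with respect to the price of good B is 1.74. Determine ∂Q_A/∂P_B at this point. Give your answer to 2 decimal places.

ε = (∂Q_A/∂P_B)·(P_B/Q_A) ⇒ ∂Q_A/∂P_B = ε·Q_A/P_B = 1.74 × 1817/11 ≈ 287.42.

287.42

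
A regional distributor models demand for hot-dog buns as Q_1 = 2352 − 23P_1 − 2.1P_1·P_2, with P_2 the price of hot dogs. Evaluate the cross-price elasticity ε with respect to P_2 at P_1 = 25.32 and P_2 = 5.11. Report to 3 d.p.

At P_1 = 25.32 and P_2 = 5.11: Q_1 = 1497.931.
∂Q_1/∂P_2 = -2.1P_1 = -2.1(25.32) = -53.1720.
ε = (∂Q_1/∂P_2)(P_2/Q_1) = -53.1720 × (5.11/1497.931) ≈ -0.181.

-0.181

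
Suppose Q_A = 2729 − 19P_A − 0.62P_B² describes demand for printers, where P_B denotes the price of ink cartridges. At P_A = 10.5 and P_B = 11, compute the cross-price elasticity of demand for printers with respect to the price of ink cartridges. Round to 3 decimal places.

-0.061

At P_A = 10.5 and P_B = 11: Q_A = 2454.48.
∂Q_A/∂P_B = -1.24P_B = -1.24(11) = -13.6400.
ε = (∂Q_A/∂P_B)(P_B/Q_A) = -13.6400 × (11/2454.48) ≈ -0.061.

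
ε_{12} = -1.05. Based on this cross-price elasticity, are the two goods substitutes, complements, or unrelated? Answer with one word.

ε = -1.05 < 0, so a higher price of good 2 lowers demand for good 1: complements.

complements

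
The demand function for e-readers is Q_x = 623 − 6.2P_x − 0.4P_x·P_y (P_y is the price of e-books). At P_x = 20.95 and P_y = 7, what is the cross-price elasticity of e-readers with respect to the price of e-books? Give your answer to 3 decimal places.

-0.135

At P_x = 20.95 and P_y = 7: Q_x = 434.45.
∂Q_x/∂P_y = -0.4P_x = -0.4(20.95) = -8.3800.
ε = (∂Q_x/∂P_y)(P_y/Q_x) = -8.3800 × (7/434.45) ≈ -0.135.
ε < 0: complements.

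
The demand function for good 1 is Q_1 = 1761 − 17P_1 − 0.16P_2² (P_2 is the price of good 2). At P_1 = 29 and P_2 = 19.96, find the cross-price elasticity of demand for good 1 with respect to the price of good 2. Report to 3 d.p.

-0.106

At P_1 = 29 and P_2 = 19.96: Q_1 = 1204.256.
∂Q_1/∂P_2 = -0.32P_2 = -0.32(19.96) = -6.3872.
ε = (∂Q_1/∂P_2)(P_2/Q_1) = -6.3872 × (19.96/1204.256) ≈ -0.106.
ε < 0: complements.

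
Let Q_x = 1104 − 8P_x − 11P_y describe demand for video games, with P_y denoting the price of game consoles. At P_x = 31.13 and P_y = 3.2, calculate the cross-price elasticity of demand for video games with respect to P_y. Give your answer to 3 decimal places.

At P_x = 31.13 and P_y = 3.2: Q_x = 819.76.
∂Q_x/∂P_y = -11.
ε = (∂Q_x/∂P_y)(P_y/Q_x) = -11 × (3.2/819.76) ≈ -0.043.
Since ε < 0, video games and game consoles are complements.

-0.043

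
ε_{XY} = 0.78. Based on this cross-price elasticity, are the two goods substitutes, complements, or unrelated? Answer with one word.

substitutes

ε = 0.78 > 0, so a higher price of good Y raises demand for good X: substitutes.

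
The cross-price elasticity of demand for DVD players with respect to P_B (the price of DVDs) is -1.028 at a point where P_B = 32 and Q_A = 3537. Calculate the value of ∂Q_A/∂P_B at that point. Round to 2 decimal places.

-113.63

ε = (∂Q_A/∂P_B)·(P_B/Q_A) ⇒ ∂Q_A/∂P_B = ε·Q_A/P_B = -1.028 × 3537/32 ≈ -113.63.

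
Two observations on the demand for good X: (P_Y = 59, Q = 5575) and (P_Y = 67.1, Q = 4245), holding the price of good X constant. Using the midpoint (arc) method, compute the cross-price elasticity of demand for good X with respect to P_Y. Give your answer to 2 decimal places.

-2.11

ΔQ_X = 4245 − 5575 = -1330; ΔP_Y = 67.1 − 59 = 8.1.
Midpoints: Q̄_X = 4910.0, P̄_Y = 63.05.
ε = (ΔQ_X/Q̄_X)/(ΔP_Y/P̄_Y) = (-1330/4910.0)/(8.1/63.05) ≈ -2.11.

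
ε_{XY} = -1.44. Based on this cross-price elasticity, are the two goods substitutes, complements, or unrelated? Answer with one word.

complements

ε = -1.44 < 0, so a higher price of good Y lowers demand for good X: complements.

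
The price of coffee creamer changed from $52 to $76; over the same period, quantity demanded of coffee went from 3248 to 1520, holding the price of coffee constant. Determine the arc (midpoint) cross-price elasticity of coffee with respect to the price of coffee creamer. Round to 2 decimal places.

ΔQ_A = 1520 − 3248 = -1728; ΔP_B = 76 − 52 = 24.
Midpoints: Q̄_A = 2384.0, P̄_B = 64.00.
ε = (ΔQ_A/Q̄_A)/(ΔP_B/P̄_B) = (-1728/2384.0)/(24/64.00) ≈ -1.93.

-1.93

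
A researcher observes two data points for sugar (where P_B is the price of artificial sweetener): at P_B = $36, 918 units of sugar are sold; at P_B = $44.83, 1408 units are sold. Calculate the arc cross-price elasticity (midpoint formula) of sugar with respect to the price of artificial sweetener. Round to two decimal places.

ΔQ_A = 1408 − 918 = 490; ΔP_B = 44.83 − 36 = 8.83.
Midpoints: Q̄_A = 1163.0, P̄_B = 40.41.
ε = (ΔQ_A/Q̄_A)/(ΔP_B/P̄_B) = (490/1163.0)/(8.83/40.41) ≈ 1.93.

1.93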